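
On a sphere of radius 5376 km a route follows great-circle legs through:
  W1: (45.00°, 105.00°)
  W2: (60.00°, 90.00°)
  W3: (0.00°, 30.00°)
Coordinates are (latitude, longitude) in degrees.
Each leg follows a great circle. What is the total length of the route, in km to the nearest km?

8725 km

Leg W1→W2: central angle 0.3049 rad, distance 1639.1 km.
Leg W2→W3: central angle 1.3181 rad, distance 7086.2 km.
Total: 1639.1 + 7086.2 ≈ 8725 km.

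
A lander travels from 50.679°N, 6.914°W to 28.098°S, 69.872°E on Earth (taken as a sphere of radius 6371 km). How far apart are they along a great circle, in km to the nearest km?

11529 km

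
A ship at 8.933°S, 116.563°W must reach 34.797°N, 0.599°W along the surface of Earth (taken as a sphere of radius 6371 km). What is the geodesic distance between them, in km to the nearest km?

12937 km

With latitudes φ₁ = -8.933°, φ₂ = 34.797° and longitude difference Δλ = 115.964°:
cos c = sin φ₁ sin φ₂ + cos φ₁ cos φ₂ cos Δλ = (-0.1553)(0.5707) + (0.9879)(0.8212)(-0.4378) = -0.44377,
so c = arccos(-0.44377) = 2.03060 rad.
Distance = R·c = 6371 × 2.0306 ≈ 12937 km.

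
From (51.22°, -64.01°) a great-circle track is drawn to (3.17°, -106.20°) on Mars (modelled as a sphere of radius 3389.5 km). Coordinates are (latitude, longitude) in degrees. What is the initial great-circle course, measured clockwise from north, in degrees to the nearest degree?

Δλ = -42.190° = -0.7364 rad.
y = sin Δλ · cos φ₂ = (-0.6716)(0.9985) = -0.6706
x = cos φ₁ sin φ₂ − sin φ₁ cos φ₂ cos Δλ = (0.6263)(0.0553) − (0.7796)(0.9985)(0.7409) = -0.5421
θ = atan2(y, x) = -128.95°; adding 360° gives 231°.

231°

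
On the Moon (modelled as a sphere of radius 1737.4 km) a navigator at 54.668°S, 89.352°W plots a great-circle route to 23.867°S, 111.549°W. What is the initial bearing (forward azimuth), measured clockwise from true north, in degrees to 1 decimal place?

322.9°

Δλ = -22.197° = -0.3874 rad.
y = sin Δλ · cos φ₂ = (-0.3778)(0.9145) = -0.3455
x = cos φ₁ sin φ₂ − sin φ₁ cos φ₂ cos Δλ = (0.5783)(-0.4046) − (-0.8158)(0.9145)(0.9259) = 0.4568
θ = atan2(y, x) = -37.10°; adding 360° gives 322.9°.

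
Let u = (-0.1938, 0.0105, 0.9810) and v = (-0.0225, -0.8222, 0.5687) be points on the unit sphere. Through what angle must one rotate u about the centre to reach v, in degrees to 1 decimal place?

u·v = 0.5536; |u| = 1.0000, |v| = 1.0000.
cos θ = (u·v)/(|u||v|) = 0.5536, so θ = 56.4°.

56.4°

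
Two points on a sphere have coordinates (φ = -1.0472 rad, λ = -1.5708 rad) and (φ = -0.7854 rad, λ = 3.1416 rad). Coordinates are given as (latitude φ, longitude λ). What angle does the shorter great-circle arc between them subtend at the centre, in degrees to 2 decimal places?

With latitudes φ₁ = -60.000°, φ₂ = -45.000° and longitude difference Δλ = -89.999°:
Haversine: a = sin²(Δφ/2) + cos φ₁ cos φ₂ sin²(Δλ/2) = 0.0170 + (0.5000)(0.7071)(0.5000) = 0.19381.
Central angle c = 2·arcsin(√a) = 0.91173 rad.
So the angular separation is 52.24°.

52.24°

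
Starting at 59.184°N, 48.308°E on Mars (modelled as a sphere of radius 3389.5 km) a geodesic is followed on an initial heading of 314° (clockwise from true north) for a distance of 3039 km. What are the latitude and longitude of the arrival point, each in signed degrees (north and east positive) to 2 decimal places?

Angular distance δ = d/R = 3039/3389.5 = 0.89659 rad; initial bearing θ = 5.4803 rad.
sin φ₂ = sin φ₁ cos δ + cos φ₁ sin δ cos θ = (0.8588)(0.6243) + (0.5123)(0.7812)(0.6947) = 0.8141, so φ₂ = 54.50°.
Δλ = atan2(sin θ sin δ cos φ₁, cos δ − sin φ₁ sin φ₂) = atan2(-0.2879, -0.0749) = -104.588°.
λ₂ = 48.308° − 104.588° = -56.28°.

54.50°, -56.28°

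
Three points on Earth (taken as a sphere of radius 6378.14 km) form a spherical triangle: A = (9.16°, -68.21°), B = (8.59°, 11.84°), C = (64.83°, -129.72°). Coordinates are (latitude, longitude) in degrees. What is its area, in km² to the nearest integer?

Side lengths (central angles): a = 1.7662, b = 1.2192, c = 1.3771 rad; semiperimeter s = 2.1813.
By l'Huilier's theorem, tan(E/4) = √[tan(s/2) tan((s−a)/2) tan((s−b)/2) tan((s−c)/2)], giving spherical excess E = 1.1642 rad.
Area = E·R² = 1.1642 × (6378.14)² ≈ 47361684 km².

47361684 km²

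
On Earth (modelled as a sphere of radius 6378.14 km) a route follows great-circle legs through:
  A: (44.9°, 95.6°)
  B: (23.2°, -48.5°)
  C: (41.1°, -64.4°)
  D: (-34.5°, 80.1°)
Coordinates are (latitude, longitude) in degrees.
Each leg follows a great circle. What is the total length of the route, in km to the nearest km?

30963 km

Leg A→B: central angle 1.8228 rad, distance 11625.9 km.
Leg B→C: central angle 0.3895 rad, distance 2484.3 km.
Leg C→D: central angle 2.6423 rad, distance 16853.1 km.
Total: 11625.9 + 2484.3 + 16853.1 ≈ 30963 km.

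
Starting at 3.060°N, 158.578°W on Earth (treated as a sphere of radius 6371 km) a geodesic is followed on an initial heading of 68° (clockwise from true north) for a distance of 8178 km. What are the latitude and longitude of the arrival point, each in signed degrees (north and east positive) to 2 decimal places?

21.95°, -85.09°

Angular distance δ = d/R = 8178/6371 = 1.28363 rad; initial bearing θ = 1.1868 rad.
sin φ₂ = sin φ₁ cos δ + cos φ₁ sin δ cos θ = (0.0534)(0.2832) + (0.9986)(0.9591)(0.3746) = 0.3739, so φ₂ = 21.95°.
Δλ = atan2(sin θ sin δ cos φ₁, cos δ − sin φ₁ sin φ₂) = atan2(0.8879, 0.2633) = 73.485°.
λ₂ = -158.578° + 73.485° = -85.09°.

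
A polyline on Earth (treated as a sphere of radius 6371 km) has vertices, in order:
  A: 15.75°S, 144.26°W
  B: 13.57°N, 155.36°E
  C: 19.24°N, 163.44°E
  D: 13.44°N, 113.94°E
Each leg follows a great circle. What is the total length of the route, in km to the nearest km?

Leg A→B: central angle 1.1607 rad, distance 7394.7 km.
Leg B→C: central angle 0.1675 rad, distance 1067.5 km.
Leg C→D: central angle 0.8326 rad, distance 5304.3 km.
Total: 7394.7 + 1067.5 + 5304.3 ≈ 13766 km.

13766 km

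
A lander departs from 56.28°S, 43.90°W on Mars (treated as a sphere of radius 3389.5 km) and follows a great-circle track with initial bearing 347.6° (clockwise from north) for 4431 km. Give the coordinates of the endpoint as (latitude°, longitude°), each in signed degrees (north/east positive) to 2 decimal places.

Angular distance δ = d/R = 4431/3389.5 = 1.30727 rad; initial bearing θ = 6.0668 rad.
sin φ₂ = sin φ₁ cos δ + cos φ₁ sin δ cos θ = (-0.8318)(0.2605) + (0.5551)(0.9655)(0.9767) = 0.3068, so φ₂ = 17.87°.
Δλ = atan2(sin θ sin δ cos φ₁, cos δ − sin φ₁ sin φ₂) = atan2(-0.1151, 0.5157) = -12.581°.
λ₂ = -43.900° − 12.581° = -56.48°.

17.87°, -56.48°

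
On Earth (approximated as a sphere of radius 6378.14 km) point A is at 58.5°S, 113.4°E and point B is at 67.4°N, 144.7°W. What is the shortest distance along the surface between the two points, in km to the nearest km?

16247 km

Let φ₁ = -1.0210 rad, φ₂ = 1.1764 rad, and Δλ = 1.7785 rad.
cos c = sin φ₁ sin φ₂ + cos φ₁ cos φ₂ cos Δλ = (-0.8526)(0.9232) + (0.5225)(0.3843)(-0.2062) = -0.82857,
so c = arccos(-0.82857) = 2.54735 rad.
Distance = R·c = 6378.14 × 2.5473 ≈ 16247 km.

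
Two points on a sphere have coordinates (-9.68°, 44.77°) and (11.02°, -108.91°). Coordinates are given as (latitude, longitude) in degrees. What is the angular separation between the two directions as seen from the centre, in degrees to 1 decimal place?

In radians: φ₁ = -0.1689, φ₂ = 0.1923, Δλ = -153.680° = -2.6822 rad.
cos c = sin φ₁ sin φ₂ + cos φ₁ cos φ₂ cos Δλ = (-0.1681)(0.1912) + (0.9858)(0.9816)(-0.8963) = -0.89942,
so c = arccos(-0.89942) = 2.68923 rad.
So the angular separation is 154.1°.

154.1°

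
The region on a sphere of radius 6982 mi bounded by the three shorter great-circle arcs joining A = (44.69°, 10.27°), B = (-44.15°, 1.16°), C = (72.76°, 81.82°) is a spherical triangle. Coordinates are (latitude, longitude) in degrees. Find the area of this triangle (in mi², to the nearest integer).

18019029 mi²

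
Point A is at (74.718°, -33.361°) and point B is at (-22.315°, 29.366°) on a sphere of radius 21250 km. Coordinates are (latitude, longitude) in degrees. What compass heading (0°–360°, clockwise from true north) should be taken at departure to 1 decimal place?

With φ₁ = 1.3041, φ₂ = -0.3895, Δλ = 1.0948 rad, the forward-azimuth formula gives
θ = atan2( sin Δλ cos φ₂ , cos φ₁ sin φ₂ − sin φ₁ cos φ₂ cos Δλ ) = atan2(0.8223, -0.5090) = 121.76°.
So the initial bearing is 121.8°.

121.8°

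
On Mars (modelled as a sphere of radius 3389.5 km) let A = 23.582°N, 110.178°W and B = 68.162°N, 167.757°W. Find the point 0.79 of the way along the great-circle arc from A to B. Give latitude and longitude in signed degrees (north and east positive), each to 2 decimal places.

Central angle δ = 0.9835 rad. Interpolating on the sphere with fraction f = 0.79:
P = [sin((1−f)δ)·A + sin(fδ)·B] / sin δ = 0.2463·A + 0.8422·B in Cartesian coordinates,
giving P = (-0.3841, -0.2784, 0.8804), i.e. latitude 61.69°, longitude -144.07°.

61.69°, -144.07°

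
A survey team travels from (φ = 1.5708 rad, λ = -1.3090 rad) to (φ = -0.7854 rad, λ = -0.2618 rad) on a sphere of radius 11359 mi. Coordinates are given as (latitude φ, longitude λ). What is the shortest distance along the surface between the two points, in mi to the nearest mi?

26764 mi

With latitudes φ₁ = 90.000°, φ₂ = -45.000° and longitude difference Δλ = 60.000°:
cos c = sin φ₁ sin φ₂ + cos φ₁ cos φ₂ cos Δλ = (1.0000)(-0.7071) + (-0.0000)(0.7071)(0.5000) = -0.70711,
so c = arccos(-0.70711) = 2.35620 rad.
Distance = R·c = 11359 × 2.3562 ≈ 26764 mi.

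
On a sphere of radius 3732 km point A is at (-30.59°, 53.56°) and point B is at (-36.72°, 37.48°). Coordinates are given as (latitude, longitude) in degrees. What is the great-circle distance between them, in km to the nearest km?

Let φ₁ = -0.5339 rad, φ₂ = -0.6409 rad, and Δλ = -0.2806 rad.
Haversine: a = sin²(Δφ/2) + cos φ₁ cos φ₂ sin²(Δλ/2) = 0.0029 + (0.8608)(0.8016)(0.0196) = 0.01636.
Central angle c = 2·arcsin(√a) = 0.25649 rad.
Distance = R·c = 3732 × 0.2565 ≈ 957 km.

957 km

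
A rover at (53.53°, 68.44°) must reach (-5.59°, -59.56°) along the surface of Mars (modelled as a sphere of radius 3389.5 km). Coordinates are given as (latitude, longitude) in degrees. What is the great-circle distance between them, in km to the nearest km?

6878 km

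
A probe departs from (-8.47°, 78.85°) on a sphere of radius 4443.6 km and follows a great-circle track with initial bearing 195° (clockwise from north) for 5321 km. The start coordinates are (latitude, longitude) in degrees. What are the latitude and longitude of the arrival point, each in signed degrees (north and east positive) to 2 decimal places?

-70.61°, 32.30°

Angular distance δ = d/R = 5321/4443.6 = 1.19745 rad; initial bearing θ = 3.4034 rad.
sin φ₂ = sin φ₁ cos δ + cos φ₁ sin δ cos θ = (-0.1473)(0.3647) + (0.9891)(0.9311)(-0.9659) = -0.9433, so φ₂ = -70.61°.
Δλ = atan2(sin θ sin δ cos φ₁, cos δ − sin φ₁ sin φ₂) = atan2(-0.2384, 0.2258) = -46.551°.
λ₂ = 78.850° − 46.551° = 32.30°.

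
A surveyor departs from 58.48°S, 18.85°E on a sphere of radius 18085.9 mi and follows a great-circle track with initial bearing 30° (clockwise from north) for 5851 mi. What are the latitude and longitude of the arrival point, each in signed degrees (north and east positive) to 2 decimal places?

-41.63°, 31.13°

Angular distance δ = d/R = 5851/18085.9 = 0.32351 rad; initial bearing θ = 0.5236 rad.
sin φ₂ = sin φ₁ cos δ + cos φ₁ sin δ cos θ = (-0.8525)(0.9481) + (0.5228)(0.3179)(0.8660) = -0.6643, so φ₂ = -41.63°.
Δλ = atan2(sin θ sin δ cos φ₁, cos δ − sin φ₁ sin φ₂) = atan2(0.0831, 0.3818) = 12.278°.
λ₂ = 18.850° + 12.278° = 31.13°.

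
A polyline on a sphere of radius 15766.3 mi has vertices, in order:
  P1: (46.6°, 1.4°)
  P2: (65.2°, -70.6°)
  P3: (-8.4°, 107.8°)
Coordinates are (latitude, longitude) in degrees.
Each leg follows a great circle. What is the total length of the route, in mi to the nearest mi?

Leg P1→P2: central angle 0.7248 rad, distance 11427.5 mi.
Leg P2→P3: central angle 2.1501 rad, distance 33898.4 mi.
Total: 11427.5 + 33898.4 ≈ 45326 mi.

45326 mi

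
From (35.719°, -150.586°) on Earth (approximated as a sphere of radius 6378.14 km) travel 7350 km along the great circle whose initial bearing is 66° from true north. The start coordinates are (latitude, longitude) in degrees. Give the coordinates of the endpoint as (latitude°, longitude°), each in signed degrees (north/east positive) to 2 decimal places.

Angular distance δ = d/R = 7350/6378.14 = 1.15237 rad; initial bearing θ = 1.1519 rad.
sin φ₂ = sin φ₁ cos δ + cos φ₁ sin δ cos θ = (0.5838)(0.4063) + (0.8119)(0.9137)(0.4067) = 0.5390, so φ₂ = 32.61°.
Δλ = atan2(sin θ sin δ cos φ₁, cos δ − sin φ₁ sin φ₂) = atan2(0.6777, 0.0917) = 82.296°.
λ₂ = -150.586° + 82.296° = -68.29°.

32.61°, -68.29°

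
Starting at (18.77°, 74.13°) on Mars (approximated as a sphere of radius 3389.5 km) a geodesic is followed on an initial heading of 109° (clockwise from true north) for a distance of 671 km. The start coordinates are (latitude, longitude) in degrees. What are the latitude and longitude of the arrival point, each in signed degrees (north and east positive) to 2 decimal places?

14.77°, 85.22°

Angular distance δ = d/R = 671/3389.5 = 0.19796 rad; initial bearing θ = 1.9024 rad.
sin φ₂ = sin φ₁ cos δ + cos φ₁ sin δ cos θ = (0.3218)(0.9805) + (0.9468)(0.1967)(-0.3256) = 0.2549, so φ₂ = 14.77°.
Δλ = atan2(sin θ sin δ cos φ₁, cos δ − sin φ₁ sin φ₂) = atan2(0.1761, 0.8985) = 11.088°.
λ₂ = 74.130° + 11.088° = 85.22°.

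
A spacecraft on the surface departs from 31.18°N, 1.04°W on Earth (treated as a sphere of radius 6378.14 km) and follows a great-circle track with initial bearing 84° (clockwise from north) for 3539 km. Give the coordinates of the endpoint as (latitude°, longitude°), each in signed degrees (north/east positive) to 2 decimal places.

29.15°, 35.83°

Angular distance δ = d/R = 3539/6378.14 = 0.55486 rad; initial bearing θ = 1.4661 rad.
sin φ₂ = sin φ₁ cos δ + cos φ₁ sin δ cos θ = (0.5177)(0.8500) + (0.8555)(0.5268)(0.1045) = 0.4872, so φ₂ = 29.15°.
Δλ = atan2(sin θ sin δ cos φ₁, cos δ − sin φ₁ sin φ₂) = atan2(0.4483, 0.5978) = 36.866°.
λ₂ = -1.040° + 36.866° = 35.83°.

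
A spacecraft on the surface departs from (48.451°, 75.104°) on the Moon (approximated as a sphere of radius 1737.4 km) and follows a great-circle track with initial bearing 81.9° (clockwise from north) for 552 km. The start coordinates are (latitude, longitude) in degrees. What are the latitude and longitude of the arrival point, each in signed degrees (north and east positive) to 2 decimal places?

Angular distance δ = d/R = 552/1737.4 = 0.31772 rad; initial bearing θ = 1.4294 rad.
sin φ₂ = sin φ₁ cos δ + cos φ₁ sin δ cos θ = (0.7484)(0.9500) + (0.6633)(0.3124)(0.1409) = 0.7401, so φ₂ = 47.74°.
Δλ = atan2(sin θ sin δ cos φ₁, cos δ − sin φ₁ sin φ₂) = atan2(0.2051, 0.3960) = 27.382°.
λ₂ = 75.104° + 27.382° = 102.49°.

47.74°, 102.49°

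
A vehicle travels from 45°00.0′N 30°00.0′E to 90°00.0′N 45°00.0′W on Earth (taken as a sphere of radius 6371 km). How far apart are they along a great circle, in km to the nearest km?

5004 km

With latitudes φ₁ = 45.000°, φ₂ = 90.000° and longitude difference Δλ = -75.000°:
Haversine: a = sin²(Δφ/2) + cos φ₁ cos φ₂ sin²(Δλ/2) = 0.1464 + (0.7071)(0.0000)(0.3706) = 0.14645.
Central angle c = 2·arcsin(√a) = 0.78540 rad.
Distance = R·c = 6371 × 0.7854 ≈ 5004 km.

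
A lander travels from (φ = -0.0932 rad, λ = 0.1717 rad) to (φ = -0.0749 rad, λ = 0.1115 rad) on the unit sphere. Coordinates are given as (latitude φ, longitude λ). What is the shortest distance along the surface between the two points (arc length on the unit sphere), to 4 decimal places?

0.0627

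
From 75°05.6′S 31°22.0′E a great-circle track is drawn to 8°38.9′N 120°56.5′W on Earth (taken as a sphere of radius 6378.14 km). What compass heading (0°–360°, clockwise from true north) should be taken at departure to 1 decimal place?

209.6°

Δλ = -152.308° = -2.6583 rad.
y = sin Δλ · cos φ₂ = (-0.4647)(0.9886) = -0.4594
x = cos φ₁ sin φ₂ − sin φ₁ cos φ₂ cos Δλ = (0.2572)(0.1504) − (-0.9663)(0.9886)(-0.8855) = -0.8073
θ = atan2(y, x) = -150.35°; adding 360° gives 209.6°.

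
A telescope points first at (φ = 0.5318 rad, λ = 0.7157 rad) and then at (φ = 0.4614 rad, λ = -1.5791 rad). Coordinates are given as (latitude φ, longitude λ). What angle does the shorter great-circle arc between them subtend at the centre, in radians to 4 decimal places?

1.8603 rad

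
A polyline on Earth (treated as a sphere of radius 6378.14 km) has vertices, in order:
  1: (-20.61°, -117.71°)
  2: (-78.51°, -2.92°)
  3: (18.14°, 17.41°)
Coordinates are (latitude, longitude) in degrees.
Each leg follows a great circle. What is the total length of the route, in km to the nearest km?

Leg 1→2: central angle 1.3008 rad, distance 8296.4 km.
Leg 2→3: central angle 1.6987 rad, distance 10834.8 km.
Total: 8296.4 + 10834.8 ≈ 19131 km.

19131 km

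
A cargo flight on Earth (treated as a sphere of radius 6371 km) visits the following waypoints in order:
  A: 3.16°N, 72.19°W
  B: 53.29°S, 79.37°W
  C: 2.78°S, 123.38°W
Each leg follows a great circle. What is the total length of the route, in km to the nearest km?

Leg A→B: central angle 0.9908 rad, distance 6312.7 km.
Leg B→C: central angle 1.0834 rad, distance 6902.5 km.
Total: 6312.7 + 6902.5 ≈ 13215 km.

13215 km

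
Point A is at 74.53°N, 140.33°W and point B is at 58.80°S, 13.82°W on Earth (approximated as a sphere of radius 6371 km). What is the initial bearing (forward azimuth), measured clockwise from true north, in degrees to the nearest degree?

81°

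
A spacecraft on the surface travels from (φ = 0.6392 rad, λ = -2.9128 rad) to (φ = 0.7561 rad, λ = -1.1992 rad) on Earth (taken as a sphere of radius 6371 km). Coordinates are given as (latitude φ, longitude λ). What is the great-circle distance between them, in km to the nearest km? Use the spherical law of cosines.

7891 km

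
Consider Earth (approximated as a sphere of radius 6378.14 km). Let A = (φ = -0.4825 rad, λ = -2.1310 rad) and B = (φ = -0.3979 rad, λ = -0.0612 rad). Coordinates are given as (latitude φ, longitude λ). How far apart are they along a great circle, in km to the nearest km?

11375 km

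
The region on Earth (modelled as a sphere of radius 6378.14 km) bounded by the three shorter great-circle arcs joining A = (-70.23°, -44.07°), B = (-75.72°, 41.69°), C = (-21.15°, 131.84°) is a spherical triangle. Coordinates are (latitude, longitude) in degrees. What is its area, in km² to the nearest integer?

7950708 km²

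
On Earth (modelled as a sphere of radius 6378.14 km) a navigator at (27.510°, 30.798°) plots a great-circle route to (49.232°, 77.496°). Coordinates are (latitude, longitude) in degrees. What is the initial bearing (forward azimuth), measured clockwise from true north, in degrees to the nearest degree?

Δλ = 46.698° = 0.8150 rad.
y = sin Δλ · cos φ₂ = (0.7277)(0.6530) = 0.4752
x = cos φ₁ sin φ₂ − sin φ₁ cos φ₂ cos Δλ = (0.8869)(0.7574) − (0.4619)(0.6530)(0.6858) = 0.4649
θ = atan2(y, x) = 45.63°, so the bearing is 46°.

46°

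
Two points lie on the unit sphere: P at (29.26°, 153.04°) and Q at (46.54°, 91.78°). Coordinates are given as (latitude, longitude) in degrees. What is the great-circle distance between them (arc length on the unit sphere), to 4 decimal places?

0.8720

In radians: φ₁ = 0.5107, φ₂ = 0.8123, Δλ = -61.260° = -1.0692 rad.
Haversine: a = sin²(Δφ/2) + cos φ₁ cos φ₂ sin²(Δλ/2) = 0.0226 + (0.8724)(0.6878)(0.2596) = 0.17834.
Central angle c = 2·arcsin(√a) = 0.87197 rad.
On the unit sphere the arc length equals the central angle: 0.8720.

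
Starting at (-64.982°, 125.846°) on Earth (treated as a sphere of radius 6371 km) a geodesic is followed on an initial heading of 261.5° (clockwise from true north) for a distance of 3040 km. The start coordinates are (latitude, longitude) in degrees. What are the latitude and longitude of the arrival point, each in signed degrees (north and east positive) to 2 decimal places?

Angular distance δ = d/R = 3040/6371 = 0.47716 rad; initial bearing θ = 4.5640 rad.
sin φ₂ = sin φ₁ cos δ + cos φ₁ sin δ cos θ = (-0.9062)(0.8883) + (0.4229)(0.4593)(-0.1478) = -0.8337, so φ₂ = -56.48°.
Δλ = atan2(sin θ sin δ cos φ₁, cos δ − sin φ₁ sin φ₂) = atan2(-0.1921, 0.1329) = -55.331°.
λ₂ = 125.846° − 55.331° = 70.52°.

-56.48°, 70.52°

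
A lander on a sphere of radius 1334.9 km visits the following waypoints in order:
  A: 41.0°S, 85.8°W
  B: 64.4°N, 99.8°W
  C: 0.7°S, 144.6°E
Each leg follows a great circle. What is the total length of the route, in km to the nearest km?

4832 km

Leg A→B: central angle 1.8496 rad, distance 2469.1 km.
Leg B→C: central angle 1.7698 rad, distance 2362.5 km.
Total: 2469.1 + 2362.5 ≈ 4832 km.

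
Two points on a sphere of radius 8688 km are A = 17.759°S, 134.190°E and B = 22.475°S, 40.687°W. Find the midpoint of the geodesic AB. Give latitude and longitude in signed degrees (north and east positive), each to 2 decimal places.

The central angle between A and B is δ = 2.4340 rad.
With f = 0.5, the slerp weights are sin((1−f)δ)/sin δ = 1.4431 and sin(fδ)/sin δ = 1.4431.
Weighted sum of the unit vectors: (1.4431)·(-0.6638,0.6829,-0.3050) + (1.4431)·(0.7007,-0.6024,-0.3823) = (0.0532, 0.1161, -0.9918).
Converting back: φ = atan2(z, √(x²+y²)) = -82.66°, λ = atan2(y, x) = 65.38°.

-82.66°, 65.38°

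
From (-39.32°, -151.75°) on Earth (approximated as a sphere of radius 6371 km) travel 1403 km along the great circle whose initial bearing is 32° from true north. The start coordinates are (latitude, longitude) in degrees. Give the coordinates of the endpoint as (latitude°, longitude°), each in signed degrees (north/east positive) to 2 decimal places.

-28.36°, -144.19°

Angular distance δ = d/R = 1403/6371 = 0.22022 rad; initial bearing θ = 0.5585 rad.
sin φ₂ = sin φ₁ cos δ + cos φ₁ sin δ cos θ = (-0.6337)(0.9759) + (0.7736)(0.2184)(0.8480) = -0.4750, so φ₂ = -28.36°.
Δλ = atan2(sin θ sin δ cos φ₁, cos δ − sin φ₁ sin φ₂) = atan2(0.0896, 0.6748) = 7.559°.
λ₂ = -151.750° + 7.559° = -144.19°.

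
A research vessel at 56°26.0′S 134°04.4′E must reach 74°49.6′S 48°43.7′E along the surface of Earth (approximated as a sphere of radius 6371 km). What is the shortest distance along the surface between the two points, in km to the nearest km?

In radians: φ₁ = -0.9849, φ₂ = -1.3060, Δλ = -85.345° = -1.4896 rad.
cos c = sin φ₁ sin φ₂ + cos φ₁ cos φ₂ cos Δλ = (-0.8332)(-0.9651) + (0.5529)(0.2617)(0.0812) = 0.81594,
so c = arccos(0.81594) = 0.61644 rad.
Distance = R·c = 6371 × 0.6164 ≈ 3927 km.

3927 km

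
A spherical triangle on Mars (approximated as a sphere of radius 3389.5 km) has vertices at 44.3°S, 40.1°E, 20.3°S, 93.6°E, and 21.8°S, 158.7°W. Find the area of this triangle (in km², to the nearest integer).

12769712 km²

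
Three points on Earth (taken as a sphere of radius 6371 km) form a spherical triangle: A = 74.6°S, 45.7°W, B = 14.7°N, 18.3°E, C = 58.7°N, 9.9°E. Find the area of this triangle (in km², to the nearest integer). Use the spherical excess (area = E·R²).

22617056 km²

Side lengths (central angles): a = 0.7757, b = 2.4126, c = 1.7032 rad; semiperimeter s = 2.4457.
By l'Huilier's theorem, tan(E/4) = √[tan(s/2) tan((s−a)/2) tan((s−b)/2) tan((s−c)/2)], giving spherical excess E = 0.5572 rad.
Area = E·R² = 0.5572 × (6371)² ≈ 22617056 km².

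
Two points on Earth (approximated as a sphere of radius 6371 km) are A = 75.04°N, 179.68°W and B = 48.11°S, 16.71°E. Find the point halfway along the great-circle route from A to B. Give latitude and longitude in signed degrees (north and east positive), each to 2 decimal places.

The central angle between A and B is δ = 2.6563 rad.
With f = 0.5, the slerp weights are sin((1−f)δ)/sin δ = 2.0811 and sin(fδ)/sin δ = 2.0811.
Weighted sum of the unit vectors: (2.0811)·(-0.2581,-0.0014,0.9661) + (2.0811)·(0.6395,0.1920,-0.7444) = (0.7937, 0.3965, 0.4613).
Converting back: φ = atan2(z, √(x²+y²)) = 27.47°, λ = atan2(y, x) = 26.55°.

27.47°, 26.55°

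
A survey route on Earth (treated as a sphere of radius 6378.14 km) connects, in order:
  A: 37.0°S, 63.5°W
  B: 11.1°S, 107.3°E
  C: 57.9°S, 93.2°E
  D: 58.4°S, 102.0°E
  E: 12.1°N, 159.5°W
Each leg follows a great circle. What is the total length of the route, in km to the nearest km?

Leg A→B: central angle 2.2886 rad, distance 14597.2 km.
Leg B→C: central angle 0.8382 rad, distance 5345.9 km.
Leg C→D: central angle 0.0815 rad, distance 519.5 km.
Leg D→E: central angle 1.8279 rad, distance 11658.5 km.
Total: 14597.2 + 5345.9 + 519.5 + 11658.5 ≈ 32121 km.

32121 km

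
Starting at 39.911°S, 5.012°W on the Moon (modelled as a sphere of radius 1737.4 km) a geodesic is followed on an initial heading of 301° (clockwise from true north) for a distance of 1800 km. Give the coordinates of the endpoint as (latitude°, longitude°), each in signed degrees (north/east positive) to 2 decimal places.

0.74°, -52.54°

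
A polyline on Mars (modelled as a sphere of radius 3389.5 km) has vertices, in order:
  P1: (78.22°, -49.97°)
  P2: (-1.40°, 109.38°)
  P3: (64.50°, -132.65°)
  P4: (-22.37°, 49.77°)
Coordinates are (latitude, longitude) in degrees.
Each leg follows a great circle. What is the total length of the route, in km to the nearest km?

Leg P1→P2: central angle 1.7874 rad, distance 6058.3 km.
Leg P2→P3: central angle 1.7966 rad, distance 6089.6 km.
Leg P3→P4: central angle 2.4058 rad, distance 8154.3 km.
Total: 6058.3 + 6089.6 + 8154.3 ≈ 20302 km.

20302 km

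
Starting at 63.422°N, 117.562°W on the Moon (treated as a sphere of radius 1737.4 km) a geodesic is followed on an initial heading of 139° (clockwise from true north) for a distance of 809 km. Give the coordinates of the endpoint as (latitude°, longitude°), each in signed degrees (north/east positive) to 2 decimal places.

40.35°, -94.82°

Angular distance δ = d/R = 809/1737.4 = 0.46564 rad; initial bearing θ = 2.4260 rad.
sin φ₂ = sin φ₁ cos δ + cos φ₁ sin δ cos θ = (0.8943)(0.8935) + (0.4474)(0.4490)(-0.7547) = 0.6475, so φ₂ = 40.35°.
Δλ = atan2(sin θ sin δ cos φ₁, cos δ − sin φ₁ sin φ₂) = atan2(0.1318, 0.3145) = 22.739°.
λ₂ = -117.562° + 22.739° = -94.82°.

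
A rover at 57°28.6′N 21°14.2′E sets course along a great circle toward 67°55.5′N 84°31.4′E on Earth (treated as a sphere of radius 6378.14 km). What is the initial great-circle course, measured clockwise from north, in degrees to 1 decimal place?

43.3°

With φ₁ = 1.0032, φ₂ = 1.1855, Δλ = 1.1046 rad, the forward-azimuth formula gives
θ = atan2( sin Δλ cos φ₂ , cos φ₁ sin φ₂ − sin φ₁ cos φ₂ cos Δλ ) = atan2(0.3357, 0.3558) = 43.34°.
So the initial bearing is 43.3°.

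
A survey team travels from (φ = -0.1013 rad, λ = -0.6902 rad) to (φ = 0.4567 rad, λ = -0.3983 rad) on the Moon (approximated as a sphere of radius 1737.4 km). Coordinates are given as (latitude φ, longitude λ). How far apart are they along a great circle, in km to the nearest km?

1087 km

Let φ₁ = -0.1013 rad, φ₂ = 0.4567 rad, and Δλ = 0.2919 rad.
Haversine: a = sin²(Δφ/2) + cos φ₁ cos φ₂ sin²(Δλ/2) = 0.0758 + (0.9949)(0.8975)(0.0212) = 0.09473.
Central angle c = 2·arcsin(√a) = 0.62571 rad.
Distance = R·c = 1737.4 × 0.6257 ≈ 1087 km.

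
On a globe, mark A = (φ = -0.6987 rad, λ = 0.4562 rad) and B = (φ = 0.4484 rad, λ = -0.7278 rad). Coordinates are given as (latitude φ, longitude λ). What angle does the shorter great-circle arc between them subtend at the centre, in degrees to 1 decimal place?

In radians: φ₁ = -0.6987, φ₂ = 0.4484, Δλ = -67.838° = -1.1840 rad.
cos c = sin φ₁ sin φ₂ + cos φ₁ cos φ₂ cos Δλ = (-0.6432)(0.4335) + (0.7657)(0.9011)(0.3772) = -0.01857,
so c = arccos(-0.01857) = 1.58937 rad.
So the angular separation is 91.1°.

91.1°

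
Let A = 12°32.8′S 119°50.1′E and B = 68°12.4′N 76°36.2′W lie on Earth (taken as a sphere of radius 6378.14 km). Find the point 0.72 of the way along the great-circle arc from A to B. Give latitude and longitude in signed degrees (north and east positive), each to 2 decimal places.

74.49°, 147.87°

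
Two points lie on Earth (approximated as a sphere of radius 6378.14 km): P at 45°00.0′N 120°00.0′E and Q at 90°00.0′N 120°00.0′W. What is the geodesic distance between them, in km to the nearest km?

5009 km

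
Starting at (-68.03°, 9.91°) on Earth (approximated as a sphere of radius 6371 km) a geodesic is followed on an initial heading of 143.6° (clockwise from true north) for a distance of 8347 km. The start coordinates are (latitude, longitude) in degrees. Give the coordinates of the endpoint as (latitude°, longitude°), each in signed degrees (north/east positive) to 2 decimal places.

-32.00°, 147.37°

Angular distance δ = d/R = 8347/6371 = 1.31016 rad; initial bearing θ = 2.5063 rad.
sin φ₂ = sin φ₁ cos δ + cos φ₁ sin δ cos θ = (-0.9274)(0.2577) + (0.3741)(0.9662)(-0.8049) = -0.5299, so φ₂ = -32.00°.
Δλ = atan2(sin θ sin δ cos φ₁, cos δ − sin φ₁ sin φ₂) = atan2(0.2145, -0.2338) = 137.458°.
λ₂ = 9.910° + 137.458° = 147.37°.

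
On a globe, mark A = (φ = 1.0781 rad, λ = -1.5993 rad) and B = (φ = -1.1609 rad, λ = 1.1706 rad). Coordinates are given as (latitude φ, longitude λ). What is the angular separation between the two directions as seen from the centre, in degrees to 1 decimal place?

169.6°

Let φ₁ = 1.0781 rad, φ₂ = -1.1609 rad, and Δλ = 2.7699 rad.
cos c = sin φ₁ sin φ₂ + cos φ₁ cos φ₂ cos Δλ = (0.8811)(-0.9172) + (0.4730)(0.3985)(-0.9317) = -0.98370,
so c = arccos(-0.98370) = 2.96080 rad.
So the angular separation is 169.6°.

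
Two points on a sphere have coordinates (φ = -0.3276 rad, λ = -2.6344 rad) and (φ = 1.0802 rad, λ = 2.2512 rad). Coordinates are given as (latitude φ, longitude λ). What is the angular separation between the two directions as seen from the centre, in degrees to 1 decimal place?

101.9°

Let φ₁ = -0.3276 rad, φ₂ = 1.0802 rad, and Δλ = -1.3976 rad.
cos c = sin φ₁ sin φ₂ + cos φ₁ cos φ₂ cos Δλ = (-0.3218)(0.8821) + (0.9468)(0.4712)(0.1723) = -0.20694,
so c = arccos(-0.20694) = 1.77924 rad.
So the angular separation is 101.9°.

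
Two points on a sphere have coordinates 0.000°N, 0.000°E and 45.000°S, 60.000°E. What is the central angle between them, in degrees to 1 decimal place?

With latitudes φ₁ = 0.000°, φ₂ = -45.000° and longitude difference Δλ = 60.000°:
Haversine: a = sin²(Δφ/2) + cos φ₁ cos φ₂ sin²(Δλ/2) = 0.1464 + (1.0000)(0.7071)(0.2500) = 0.32322.
Central angle c = 2·arcsin(√a) = 1.20943 rad.
So the angular separation is 69.3°.

69.3°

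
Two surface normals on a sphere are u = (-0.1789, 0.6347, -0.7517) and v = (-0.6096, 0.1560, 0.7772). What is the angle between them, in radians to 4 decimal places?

u·v = -0.3762; |u| = 1.0000, |v| = 1.0000.
cos θ = (u·v)/(|u||v|) = -0.3762, so θ = 1.9565 rad.

1.9565 rad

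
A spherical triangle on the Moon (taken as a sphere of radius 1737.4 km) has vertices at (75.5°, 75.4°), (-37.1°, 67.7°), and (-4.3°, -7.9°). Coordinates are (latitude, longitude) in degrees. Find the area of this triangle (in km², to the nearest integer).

5024018 km²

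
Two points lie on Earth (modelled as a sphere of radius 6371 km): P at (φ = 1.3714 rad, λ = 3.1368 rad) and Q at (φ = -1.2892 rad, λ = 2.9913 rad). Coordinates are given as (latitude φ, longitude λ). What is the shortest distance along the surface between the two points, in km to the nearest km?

16959 km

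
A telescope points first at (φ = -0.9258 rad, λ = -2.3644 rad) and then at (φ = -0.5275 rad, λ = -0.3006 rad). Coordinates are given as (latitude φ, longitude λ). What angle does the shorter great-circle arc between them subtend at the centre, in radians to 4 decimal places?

In radians: φ₁ = -0.9258, φ₂ = -0.5275, Δλ = 118.247° = 2.0638 rad.
cos c = sin φ₁ sin φ₂ + cos φ₁ cos φ₂ cos Δλ = (-0.7991)(-0.5034) + (0.6012)(0.8641)(-0.4733) = 0.15639,
so c = arccos(0.15639) = 1.41376 rad.
So the angular separation is 1.4138 rad.

1.4138 rad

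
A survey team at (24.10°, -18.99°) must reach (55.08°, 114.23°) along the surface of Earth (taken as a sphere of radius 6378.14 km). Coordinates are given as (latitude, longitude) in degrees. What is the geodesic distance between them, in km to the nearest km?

In radians: φ₁ = 0.4206, φ₂ = 0.9613, Δλ = 133.220° = 2.3251 rad.
cos c = sin φ₁ sin φ₂ + cos φ₁ cos φ₂ cos Δλ = (0.4083)(0.8200) + (0.9128)(0.5724)(-0.6848) = -0.02302,
so c = arccos(-0.02302) = 1.59382 rad.
Distance = R·c = 6378.14 × 1.5938 ≈ 10166 km.

10166 km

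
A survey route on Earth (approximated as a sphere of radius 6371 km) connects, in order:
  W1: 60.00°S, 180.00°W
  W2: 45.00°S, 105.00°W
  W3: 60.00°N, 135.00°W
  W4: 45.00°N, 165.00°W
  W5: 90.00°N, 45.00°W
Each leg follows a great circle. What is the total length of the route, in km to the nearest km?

24616 km

Leg W1→W2: central angle 0.7900 rad, distance 5032.8 km.
Leg W2→W3: central angle 1.8820 rad, distance 11990.1 km.
Leg W3→W4: central angle 0.4064 rad, distance 2589.0 km.
Leg W4→W5: central angle 0.7854 rad, distance 5003.8 km.
Total: 5032.8 + 11990.1 + 2589.0 + 5003.8 ≈ 24616 km.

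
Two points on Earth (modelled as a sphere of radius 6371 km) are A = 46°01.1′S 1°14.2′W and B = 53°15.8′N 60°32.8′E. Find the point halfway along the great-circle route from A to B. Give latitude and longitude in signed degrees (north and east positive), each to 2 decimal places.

4.22°, 27.10°

Central angle δ = 1.9609 rad. Interpolating on the sphere with fraction f = 0.5:
P = [sin((1−f)δ)·A + sin(fδ)·B] / sin δ = 0.8982·A + 0.8982·B in Cartesian coordinates,
giving P = (0.8878, 0.4544, 0.0735), i.e. latitude 4.22°, longitude 27.10°.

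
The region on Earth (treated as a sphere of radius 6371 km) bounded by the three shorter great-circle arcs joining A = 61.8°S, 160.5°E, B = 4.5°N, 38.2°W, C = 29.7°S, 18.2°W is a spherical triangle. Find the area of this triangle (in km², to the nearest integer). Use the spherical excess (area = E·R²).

20698018 km²

Side lengths (central angles): a = 0.6843, b = 1.5445, c = 2.1122 rad; semiperimeter s = 2.1705.
By l'Huilier's theorem, tan(E/4) = √[tan(s/2) tan((s−a)/2) tan((s−b)/2) tan((s−c)/2)], giving spherical excess E = 0.5099 rad.
Area = E·R² = 0.5099 × (6371)² ≈ 20698018 km².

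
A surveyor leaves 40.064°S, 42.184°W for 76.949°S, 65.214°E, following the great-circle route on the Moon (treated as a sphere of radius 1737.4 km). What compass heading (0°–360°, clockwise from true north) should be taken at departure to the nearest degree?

Δλ = 107.398° = 1.8744 rad.
y = sin Δλ · cos φ₂ = (0.9543)(0.2258) = 0.2155
x = cos φ₁ sin φ₂ − sin φ₁ cos φ₂ cos Δλ = (0.7653)(-0.9742) − (-0.6436)(0.2258)(-0.2990) = -0.7890
θ = atan2(y, x) = 164.72°, so the bearing is 165°.

165°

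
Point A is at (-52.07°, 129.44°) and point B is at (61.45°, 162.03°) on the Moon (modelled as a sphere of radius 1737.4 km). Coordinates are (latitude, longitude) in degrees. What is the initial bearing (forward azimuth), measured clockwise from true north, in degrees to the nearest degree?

17°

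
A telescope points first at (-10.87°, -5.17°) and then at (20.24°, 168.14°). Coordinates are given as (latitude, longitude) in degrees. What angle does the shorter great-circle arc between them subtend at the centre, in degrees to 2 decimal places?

168.63°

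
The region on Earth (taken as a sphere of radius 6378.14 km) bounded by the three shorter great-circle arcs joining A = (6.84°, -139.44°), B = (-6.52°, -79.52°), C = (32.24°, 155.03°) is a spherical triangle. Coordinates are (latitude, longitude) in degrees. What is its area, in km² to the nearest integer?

Side lengths (central angles): a = 2.1507, b = 1.1468, c = 1.0691 rad; semiperimeter s = 2.1833.
By l'Huilier's theorem, tan(E/4) = √[tan(s/2) tan((s−a)/2) tan((s−b)/2) tan((s−c)/2)], giving spherical excess E = 0.4207 rad.
Area = E·R² = 0.4207 × (6378.14)² ≈ 17115806 km².

17115806 km²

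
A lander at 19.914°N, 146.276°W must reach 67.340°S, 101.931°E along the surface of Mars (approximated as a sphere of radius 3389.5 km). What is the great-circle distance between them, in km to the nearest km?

In radians: φ₁ = 0.3476, φ₂ = -1.1753, Δλ = -111.793° = -1.9512 rad.
cos c = sin φ₁ sin φ₂ + cos φ₁ cos φ₂ cos Δλ = (0.3406)(-0.9228) + (0.9402)(0.3853)(-0.3713) = -0.44879,
so c = arccos(-0.44879) = 2.03621 rad.
Distance = R·c = 3389.5 × 2.0362 ≈ 6902 km.

6902 km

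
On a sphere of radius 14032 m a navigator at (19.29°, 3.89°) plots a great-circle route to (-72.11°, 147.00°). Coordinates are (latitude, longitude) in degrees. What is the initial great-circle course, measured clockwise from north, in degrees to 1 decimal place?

167.3°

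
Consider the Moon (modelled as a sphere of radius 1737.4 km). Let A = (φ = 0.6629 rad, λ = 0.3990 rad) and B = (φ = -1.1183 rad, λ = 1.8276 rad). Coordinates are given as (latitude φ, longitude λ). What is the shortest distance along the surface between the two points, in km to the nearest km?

3648 km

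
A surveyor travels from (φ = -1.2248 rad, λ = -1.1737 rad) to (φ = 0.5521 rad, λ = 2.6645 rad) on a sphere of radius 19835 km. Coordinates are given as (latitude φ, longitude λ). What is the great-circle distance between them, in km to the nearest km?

In radians: φ₁ = -1.2248, φ₂ = 0.5521, Δλ = -140.087° = -2.4450 rad.
cos c = sin φ₁ sin φ₂ + cos φ₁ cos φ₂ cos Δλ = (-0.9407)(0.5245) + (0.3391)(0.8514)(-0.7670) = -0.71487,
so c = arccos(-0.71487) = 2.36724 rad.
Distance = R·c = 19835 × 2.3672 ≈ 46954 km.

46954 km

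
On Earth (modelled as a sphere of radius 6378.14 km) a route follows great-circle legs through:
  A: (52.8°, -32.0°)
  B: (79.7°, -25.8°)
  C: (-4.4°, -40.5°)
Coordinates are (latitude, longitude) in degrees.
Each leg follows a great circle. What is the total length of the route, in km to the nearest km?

12403 km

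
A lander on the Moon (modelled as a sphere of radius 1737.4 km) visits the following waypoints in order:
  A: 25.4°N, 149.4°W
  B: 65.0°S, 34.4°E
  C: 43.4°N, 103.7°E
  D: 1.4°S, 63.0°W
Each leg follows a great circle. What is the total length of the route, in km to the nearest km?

12057 km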